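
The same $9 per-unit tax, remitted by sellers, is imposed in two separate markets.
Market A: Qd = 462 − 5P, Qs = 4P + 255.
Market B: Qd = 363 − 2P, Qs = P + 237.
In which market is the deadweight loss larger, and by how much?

Market A, by $63.

Market A: pre-tax P* = $23, Q* = 347; post-tax Q = 327; deadweight loss = $90.
Market B: pre-tax P* = $42, Q* = 279; post-tax Q = 273; deadweight loss = $27.
Difference: $90 vs $27 → market A is larger by $63.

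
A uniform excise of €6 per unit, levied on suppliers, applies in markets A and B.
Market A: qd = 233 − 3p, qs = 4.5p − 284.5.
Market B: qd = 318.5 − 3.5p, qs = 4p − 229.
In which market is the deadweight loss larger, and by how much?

Market B, by €1.2.

Market A: pre-tax p* = €69, q* = 26; post-tax q = 15.2; deadweight loss = €32.4.
Market B: pre-tax p* = €73, q* = 63; post-tax q = 51.8; deadweight loss = €33.6.
Difference: €32.4 vs €33.6 → market B is larger by €1.2.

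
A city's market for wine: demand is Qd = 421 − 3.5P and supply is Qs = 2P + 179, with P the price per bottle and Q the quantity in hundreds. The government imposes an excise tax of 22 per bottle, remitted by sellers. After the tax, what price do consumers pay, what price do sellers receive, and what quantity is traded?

Consumers pay 52; sellers receive 30; quantity = 239.

Before the tax: set 421 − 3.5P = 2P + 179 → P* = 44, Q* = 267.
With the tax collected from sellers, supply shifts: Qs = 2(P − 22) + 179.
New equilibrium: consumers pay 52, sellers receive 30, Q = 239. (Wedge: Pb − Ps = 22.)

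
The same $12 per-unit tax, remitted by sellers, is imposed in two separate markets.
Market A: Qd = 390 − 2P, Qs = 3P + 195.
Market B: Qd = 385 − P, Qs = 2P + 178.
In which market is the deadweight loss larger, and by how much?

Market A, by $38.4.

Market A: pre-tax P* = $39, Q* = 312; post-tax Q = 297.6; deadweight loss = $86.4.
Market B: pre-tax P* = $69, Q* = 316; post-tax Q = 308; deadweight loss = $48.
Difference: $86.4 vs $48 → market A is larger by $38.4.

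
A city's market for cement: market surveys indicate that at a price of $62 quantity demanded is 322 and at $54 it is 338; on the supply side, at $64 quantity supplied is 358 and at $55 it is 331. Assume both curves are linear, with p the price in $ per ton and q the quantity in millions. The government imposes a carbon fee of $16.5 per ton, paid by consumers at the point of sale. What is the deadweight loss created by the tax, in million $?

Demand slope: (338 − 322)/(54 − 62) = -2, so qd = 446 − 2p.
Supply slope: (331 − 358)/(55 − 64) = 3, so qs = 3p + 166.
Without the tax, 446 − 2p = 3p + 166 gives 5p = 280, so p* = $56 and q* = 334.
With the tax collected from consumers, demand (in seller-price terms) shifts: qd = 446 − 2(p + 16.5).
New equilibrium: consumers pay $65.9, sellers receive $49.4, q = 314.2. (Wedge: pb − ps = 16.5.)
Quantity falls by |ΔQ| = |334 − 314.2| = 19.8.
DWL = ½ · t · |ΔQ| = ½ · 16.5 · 19.8 = $163.35.

Deadweight loss = $163.35 million.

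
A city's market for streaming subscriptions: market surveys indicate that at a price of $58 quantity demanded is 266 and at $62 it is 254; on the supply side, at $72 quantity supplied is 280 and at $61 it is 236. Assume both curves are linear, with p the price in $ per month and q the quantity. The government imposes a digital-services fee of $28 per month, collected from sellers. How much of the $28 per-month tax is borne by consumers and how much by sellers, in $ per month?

Consumers bear $16 per month; sellers bear $12 per month.

Demand slope: (254 − 266)/(62 − 58) = -3, so qd = 440 − 3p.
Supply slope: (236 − 280)/(61 − 72) = 4, so qs = 4p − 8.
Without the tax, 440 − 3p = 4p − 8 gives 7p = 448, so p* = $64 and q* = 248.
With the tax collected from sellers, supply shifts: qs = 4(p − 28) − 8.
New equilibrium: consumers pay $80, sellers receive $52, q = 200. (Wedge: pb − ps = 28.)
Burden on consumers: $16; on sellers: $12. (They sum to $28.)
The less price-elastic side of the market bears the larger share of a per-unit tax.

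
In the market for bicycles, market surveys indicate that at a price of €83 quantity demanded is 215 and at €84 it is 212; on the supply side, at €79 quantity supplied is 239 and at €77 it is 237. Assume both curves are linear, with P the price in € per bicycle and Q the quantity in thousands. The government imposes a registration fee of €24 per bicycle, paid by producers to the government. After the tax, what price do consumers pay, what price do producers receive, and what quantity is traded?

Demand slope: (212 − 215)/(84 − 83) = -3, so Qd = 464 − 3P.
Supply slope: (237 − 239)/(77 − 79) = 1, so Qs = P + 160.
Without the tax, 464 − 3P = P + 160 gives 4P = 304, so P* = €76 and Q* = 236.
With the tax collected from producers, supply shifts: Qs = (P − 24) + 160.
New equilibrium: consumers pay €82, producers receive €58, Q = 218. (Wedge: Pb − Ps = 24.)

Consumers pay €82; producers receive €58; quantity = 218.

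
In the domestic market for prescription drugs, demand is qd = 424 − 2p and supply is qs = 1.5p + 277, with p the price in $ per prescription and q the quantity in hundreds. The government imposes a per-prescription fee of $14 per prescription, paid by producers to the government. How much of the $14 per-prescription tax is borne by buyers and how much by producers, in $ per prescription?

Without the tax, 424 − 2p = 1.5p + 277 gives 3.5p = 147, so p* = $42 and q* = 340.
With the tax collected from producers, supply shifts: qs = 1.5(p − 14) + 277.
Solving gives q = 328 with buyers paying $48 and producers receiving $34 (the $14 wedge).
Burden on buyers: $6; on producers: $8. (They sum to $14.)
The less price-elastic side of the market bears the larger share of a per-unit tax.

Buyers bear $6 per prescription; producers bear $8 per prescription.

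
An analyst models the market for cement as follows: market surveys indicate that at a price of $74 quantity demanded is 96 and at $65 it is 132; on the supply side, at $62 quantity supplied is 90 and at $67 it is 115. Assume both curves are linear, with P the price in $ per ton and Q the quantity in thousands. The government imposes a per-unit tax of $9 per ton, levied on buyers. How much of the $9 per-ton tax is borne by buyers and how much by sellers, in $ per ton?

Demand slope: (132 − 96)/(65 − 74) = -4, so Qd = 392 − 4P.
Supply slope: (115 − 90)/(67 − 62) = 5, so Qs = 5P − 220.
Without the tax, 392 − 4P = 5P − 220 gives 9P = 612, so P* = $68 and Q* = 120.
With the tax collected from buyers, demand (in seller-price terms) shifts: Qd = 392 − 4(P + 9).
New equilibrium: buyers pay $73, sellers receive $64, Q = 100. (Wedge: Pb − Ps = 9.)
Burden on buyers: $5; on sellers: $4. (They sum to $9.)
The less price-elastic side of the market bears the larger share of a per-unit tax.

Buyers bear $5 per ton; sellers bear $4 per ton.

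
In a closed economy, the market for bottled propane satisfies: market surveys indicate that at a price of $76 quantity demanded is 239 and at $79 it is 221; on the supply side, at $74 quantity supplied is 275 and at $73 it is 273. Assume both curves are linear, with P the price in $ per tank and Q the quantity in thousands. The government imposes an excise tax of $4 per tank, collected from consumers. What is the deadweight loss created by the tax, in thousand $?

Demand slope: (221 − 239)/(79 − 76) = -6, so Qd = 695 − 6P.
Supply slope: (273 − 275)/(73 − 74) = 2, so Qs = 2P + 127.
Without the tax, 695 − 6P = 2P + 127 gives 8P = 568, so P* = $71 and Q* = 269.
With the tax collected from consumers, demand (in seller-price terms) shifts: Qd = 695 − 6(P + 4).
New equilibrium: consumers pay $72, sellers receive $68, Q = 263. (Wedge: Pb − Ps = 4.)
Quantity falls by |ΔQ| = |269 − 263| = 6.
DWL = ½ · t · |ΔQ| = ½ · 4 · 6 = $12.

Deadweight loss = $12 thousand.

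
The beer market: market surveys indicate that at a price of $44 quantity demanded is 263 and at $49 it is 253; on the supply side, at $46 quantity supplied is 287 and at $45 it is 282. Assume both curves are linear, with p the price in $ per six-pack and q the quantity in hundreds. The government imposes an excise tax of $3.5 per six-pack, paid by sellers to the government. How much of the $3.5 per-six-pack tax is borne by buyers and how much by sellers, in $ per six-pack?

Buyers bear $2.5 per six-pack; sellers bear $1 per six-pack.

Demand slope: (253 − 263)/(49 − 44) = -2, so qd = 351 − 2p.
Supply slope: (282 − 287)/(45 − 46) = 5, so qs = 5p + 57.
Before the tax: set 351 − 2p = 5p + 57 → p* = $42, q* = 267.
With the tax collected from sellers, supply shifts: qs = 5(p − 3.5) + 57.
New equilibrium: buyers pay $44.5, sellers receive $41, q = 262. (Wedge: pb − ps = 3.5.)
Burden on buyers: $2.5; on sellers: $1. (They sum to $3.5.)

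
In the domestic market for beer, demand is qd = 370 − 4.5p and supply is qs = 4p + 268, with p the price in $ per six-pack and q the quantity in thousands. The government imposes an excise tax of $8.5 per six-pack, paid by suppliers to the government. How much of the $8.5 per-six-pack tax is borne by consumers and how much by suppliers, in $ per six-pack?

Consumers bear $4 per six-pack; suppliers bear $4.5 per six-pack.

Before the tax: set 370 − 4.5p = 4p + 268 → p* = $12, q* = 316.
With the tax collected from suppliers, supply shifts: qs = 4(p − 8.5) + 268.
Solving gives q = 298 with consumers paying $16 and suppliers receiving $7.5 (the $8.5 wedge).
Burden on consumers: $4; on suppliers: $4.5. (They sum to $8.5.)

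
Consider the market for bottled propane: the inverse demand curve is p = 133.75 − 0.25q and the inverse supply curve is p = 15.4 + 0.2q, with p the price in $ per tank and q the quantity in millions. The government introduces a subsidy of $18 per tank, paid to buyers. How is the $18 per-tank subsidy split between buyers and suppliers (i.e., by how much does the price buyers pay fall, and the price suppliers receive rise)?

Buyers gain $10 per tank; suppliers gain $8 per tank.

Rewrite in direct form: qd = 535 − 4p and qs = 5p − 77.
Without the subsidy, 535 − 4p = 5p − 77 gives 9p = 612, so p* = $68 and q* = 263.
With a per-unit subsidy paid to buyers, each effectively pays p − 18, so demand becomes qd = 535 − 4(p − 18).
Solving gives q = 303 with buyers paying $58 and suppliers receiving $76 (the $18 wedge).
Gain to buyers: $10; to suppliers: $8. (They sum to $18.)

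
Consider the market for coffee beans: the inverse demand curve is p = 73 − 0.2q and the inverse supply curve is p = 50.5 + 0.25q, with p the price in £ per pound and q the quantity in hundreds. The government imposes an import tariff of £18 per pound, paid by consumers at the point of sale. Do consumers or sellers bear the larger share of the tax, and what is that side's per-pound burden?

Sellers bear the larger share: £10 per pound.

Inverting to q(p) form: qd = 365 − 5p; qs = 4p − 202.
Before the tax: set 365 − 5p = 4p − 202 → p* = £63, q* = 50.
With the tax collected from consumers, demand (in seller-price terms) shifts: qd = 365 − 5(p + 18).
Solving gives q = 10 with consumers paying £71 and sellers receiving £53 (the £18 wedge).
Per-pound burden: consumers £8, sellers £10.
Sellers take the larger share because supply is less price-elastic here (demand slope 5 vs supply slope 4).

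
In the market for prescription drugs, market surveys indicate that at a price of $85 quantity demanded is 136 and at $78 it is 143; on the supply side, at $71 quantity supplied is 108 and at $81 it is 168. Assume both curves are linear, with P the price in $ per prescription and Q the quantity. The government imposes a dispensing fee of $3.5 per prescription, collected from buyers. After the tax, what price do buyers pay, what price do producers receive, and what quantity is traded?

Demand slope: (143 − 136)/(78 − 85) = -1, so Qd = 221 − P.
Supply slope: (168 − 108)/(81 − 71) = 6, so Qs = 6P − 318.
Before the tax: set 221 − P = 6P − 318 → P* = $77, Q* = 144.
With the tax collected from buyers, demand (in seller-price terms) shifts: Qd = 221 − (P + 3.5).
Solving gives Q = 141 with buyers paying $80 and producers receiving $76.5 (the $3.5 wedge).
The less price-elastic side of the market bears the larger share of a per-unit tax.

Buyers pay $80; producers receive $76.5; quantity = 141.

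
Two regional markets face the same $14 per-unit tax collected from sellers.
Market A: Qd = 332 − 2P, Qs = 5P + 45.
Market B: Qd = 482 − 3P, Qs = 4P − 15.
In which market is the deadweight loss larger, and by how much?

Market B, by $28.

Market A: pre-tax P* = $41, Q* = 250; post-tax Q = 230; deadweight loss = $140.
Market B: pre-tax P* = $71, Q* = 269; post-tax Q = 245; deadweight loss = $168.
Difference: $140 vs $168 → market B is larger by $28.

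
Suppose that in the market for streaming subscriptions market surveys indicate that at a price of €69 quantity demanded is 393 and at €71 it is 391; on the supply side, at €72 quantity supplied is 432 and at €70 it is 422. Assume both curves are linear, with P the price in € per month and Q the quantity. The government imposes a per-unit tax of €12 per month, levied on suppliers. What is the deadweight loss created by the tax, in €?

Deadweight loss = €60.

Demand slope: (391 − 393)/(71 − 69) = -1, so Qd = 462 − P.
Supply slope: (422 − 432)/(70 − 72) = 5, so Qs = 5P + 72.
Before the tax: set 462 − P = 5P + 72 → P* = €65, Q* = 397.
With the tax collected from suppliers, supply shifts: Qs = 5(P − 12) + 72.
Solving gives Q = 387 with consumers paying €75 and suppliers receiving €63 (the €12 wedge).
Quantity falls by |ΔQ| = |397 − 387| = 10.
DWL = ½ · t · |ΔQ| = ½ · 12 · 10 = €60.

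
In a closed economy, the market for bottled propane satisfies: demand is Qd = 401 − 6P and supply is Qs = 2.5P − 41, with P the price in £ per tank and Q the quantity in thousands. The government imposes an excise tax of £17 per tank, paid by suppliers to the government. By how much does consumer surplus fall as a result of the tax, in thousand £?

Without the tax, 401 − 6P = 2.5P − 41 gives 8.5P = 442, so P* = £52 and Q* = 89.
With the tax collected from suppliers, supply shifts: Qs = 2.5(P − 17) − 41.
New equilibrium: consumers pay £57, suppliers receive £40, Q = 59. (Wedge: Pb − Ps = 17.)
ΔCS is the trapezoid between Q = 59 and Q = 89 of height £5: ½ · (89 + 59) · 5 = £370.

Consumer surplus falls by £370 thousand.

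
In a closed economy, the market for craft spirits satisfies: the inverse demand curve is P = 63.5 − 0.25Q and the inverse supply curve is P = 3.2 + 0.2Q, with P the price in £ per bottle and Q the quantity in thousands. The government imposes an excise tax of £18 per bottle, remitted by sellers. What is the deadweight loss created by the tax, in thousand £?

Deadweight loss = £360 thousand.

Rewrite in direct form: Qd = 254 − 4P and Qs = 5P − 16.
Before the tax: set 254 − 4P = 5P − 16 → P* = £30, Q* = 134.
With the tax collected from sellers, supply shifts: Qs = 5(P − 18) − 16.
New equilibrium: buyers pay £40, sellers receive £22, Q = 94. (Wedge: Pb − Ps = 18.)
Quantity falls by |ΔQ| = |134 − 94| = 40.
DWL = ½ · t · |ΔQ| = ½ · 18 · 40 = £360.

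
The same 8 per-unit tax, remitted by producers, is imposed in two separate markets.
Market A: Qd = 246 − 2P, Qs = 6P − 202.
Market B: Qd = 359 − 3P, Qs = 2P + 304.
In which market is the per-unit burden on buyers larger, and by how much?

Market A, by 2.8.

Market A: pre-tax P* = 56, Q* = 134; post-tax Q = 122; per-unit burden on buyers = 6.
Market B: pre-tax P* = 11, Q* = 326; post-tax Q = 316.4; per-unit burden on buyers = 3.2.
Difference: 6 vs 3.2 → market A is larger by 2.8.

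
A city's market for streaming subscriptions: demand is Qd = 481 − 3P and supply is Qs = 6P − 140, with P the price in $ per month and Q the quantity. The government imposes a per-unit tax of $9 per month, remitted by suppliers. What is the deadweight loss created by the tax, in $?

Before the tax: set 481 − 3P = 6P − 140 → P* = $69, Q* = 274.
With the tax collected from suppliers, supply shifts: Qs = 6(P − 9) − 140.
Solving gives Q = 256 with consumers paying $75 and suppliers receiving $66 (the $9 wedge).
Quantity falls by |ΔQ| = |274 − 256| = 18.
DWL = ½ · t · |ΔQ| = ½ · 9 · 18 = $81.

Deadweight loss = $81.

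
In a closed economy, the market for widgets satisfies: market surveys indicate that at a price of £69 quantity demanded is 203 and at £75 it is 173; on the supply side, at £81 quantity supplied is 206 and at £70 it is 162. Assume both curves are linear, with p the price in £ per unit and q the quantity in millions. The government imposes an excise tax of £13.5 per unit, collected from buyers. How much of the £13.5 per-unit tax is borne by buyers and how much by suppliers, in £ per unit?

Buyers bear £6 per unit; suppliers bear £7.5 per unit.

Demand slope: (173 − 203)/(75 − 69) = -5, so qd = 548 − 5p.
Supply slope: (162 − 206)/(70 − 81) = 4, so qs = 4p − 118.
Before the tax: set 548 − 5p = 4p − 118 → p* = £74, q* = 178.
With the tax collected from buyers, demand (in seller-price terms) shifts: qd = 548 − 5(p + 13.5).
Solving gives q = 148 with buyers paying £80 and suppliers receiving £66.5 (the £13.5 wedge).
Burden on buyers: £6; on suppliers: £7.5. (They sum to £13.5.)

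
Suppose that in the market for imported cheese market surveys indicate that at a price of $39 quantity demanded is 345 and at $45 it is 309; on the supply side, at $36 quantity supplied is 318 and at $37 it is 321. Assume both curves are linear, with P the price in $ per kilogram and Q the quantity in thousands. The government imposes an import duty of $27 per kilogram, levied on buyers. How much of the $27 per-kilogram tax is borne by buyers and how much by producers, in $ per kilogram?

Buyers bear $9 per kilogram; producers bear $18 per kilogram.

Demand slope: (309 − 345)/(45 − 39) = -6, so Qd = 579 − 6P.
Supply slope: (321 − 318)/(37 − 36) = 3, so Qs = 3P + 210.
Before the tax: set 579 − 6P = 3P + 210 → P* = $41, Q* = 333.
With the tax collected from buyers, demand (in seller-price terms) shifts: Qd = 579 − 6(P + 27).
Solving gives Q = 279 with buyers paying $50 and producers receiving $23 (the $27 wedge).
Burden on buyers: $9; on producers: $18. (They sum to $27.)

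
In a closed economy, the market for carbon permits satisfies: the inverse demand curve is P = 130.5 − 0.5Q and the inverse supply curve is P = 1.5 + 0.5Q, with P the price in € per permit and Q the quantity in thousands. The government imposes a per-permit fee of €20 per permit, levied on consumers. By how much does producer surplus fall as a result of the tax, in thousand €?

Rewrite in direct form: Qd = 261 − 2P and Qs = 2P − 3.
Before the tax: set 261 − 2P = 2P − 3 → P* = €66, Q* = 129.
With the tax collected from consumers, demand (in seller-price terms) shifts: Qd = 261 − 2(P + 20).
New equilibrium: consumers pay €76, suppliers receive €56, Q = 109. (Wedge: Pb − Ps = 20.)
ΔPS is the trapezoid between Q = 109 and Q = 129 of height €10: ½ · (129 + 109) · 10 = €1190.

Producer surplus falls by €1190 thousand.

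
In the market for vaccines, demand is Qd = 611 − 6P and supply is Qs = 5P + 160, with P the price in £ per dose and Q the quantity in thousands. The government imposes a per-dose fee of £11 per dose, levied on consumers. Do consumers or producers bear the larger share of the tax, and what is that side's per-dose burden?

Before the tax: set 611 − 6P = 5P + 160 → P* = £41, Q* = 365.
With the tax collected from consumers, demand (in seller-price terms) shifts: Qd = 611 − 6(P + 11).
Solving gives Q = 335 with consumers paying £46 and producers receiving £35 (the £11 wedge).
Per-dose burden: consumers £5, producers £6.
Producers take the larger share because supply is less price-elastic here (demand slope 6 vs supply slope 5).
The less price-elastic side of the market bears the larger share of a per-unit tax.

Producers bear the larger share: £6 per dose.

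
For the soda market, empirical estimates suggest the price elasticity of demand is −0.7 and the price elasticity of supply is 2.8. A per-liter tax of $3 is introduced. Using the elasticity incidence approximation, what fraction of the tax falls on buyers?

Buyers' share ≈ 0.8.

Incidence ratio: buyers' share ≈ εs / (εs + |εd|) = 2.8 / (2.8 + 0.7) = 0.8.
Supply is the more elastic side, so buyers bear the larger share.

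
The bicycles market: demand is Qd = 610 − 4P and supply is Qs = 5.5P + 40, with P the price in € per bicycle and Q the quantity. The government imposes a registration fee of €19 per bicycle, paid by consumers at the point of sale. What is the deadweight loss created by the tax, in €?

Without the tax, 610 − 4P = 5.5P + 40 gives 9.5P = 570, so P* = €60 and Q* = 370.
With the tax collected from consumers, demand (in seller-price terms) shifts: Qd = 610 − 4(P + 19).
New equilibrium: consumers pay €71, suppliers receive €52, Q = 326. (Wedge: Pb − Ps = 19.)
Quantity falls by |ΔQ| = |370 − 326| = 44.
DWL = ½ · t · |ΔQ| = ½ · 19 · 44 = €418.

Deadweight loss = €418.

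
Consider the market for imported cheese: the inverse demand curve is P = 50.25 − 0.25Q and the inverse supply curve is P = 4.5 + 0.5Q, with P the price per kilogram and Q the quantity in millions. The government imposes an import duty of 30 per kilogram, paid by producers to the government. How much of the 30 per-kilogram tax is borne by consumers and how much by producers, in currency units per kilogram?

Inverting to Q(P) form: Qd = 201 − 4P; Qs = 2P − 9.
Without the tax, 201 − 4P = 2P − 9 gives 6P = 210, so P* = 35 and Q* = 61.
With the tax collected from producers, supply shifts: Qs = 2(P − 30) − 9.
New equilibrium: consumers pay 45, producers receive 15, Q = 21. (Wedge: Pb − Ps = 30.)
Burden on consumers: 10; on producers: 20. (They sum to 30.)

Consumers bear 10 per kilogram; producers bear 20 per kilogram.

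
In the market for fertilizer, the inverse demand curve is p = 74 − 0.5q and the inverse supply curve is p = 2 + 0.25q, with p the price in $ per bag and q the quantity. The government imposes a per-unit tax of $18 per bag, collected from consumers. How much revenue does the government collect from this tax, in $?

Tax revenue = $1296.

Inverting to q(p) form: qd = 148 − 2p; qs = 4p − 8.
Before the tax: set 148 − 2p = 4p − 8 → p* = $26, q* = 96.
With the tax collected from consumers, demand (in seller-price terms) shifts: qd = 148 − 2(p + 18).
New equilibrium: consumers pay $38, sellers receive $20, q = 72. (Wedge: pb − ps = 18.)
Revenue = t · Q = 18 · 72 = $1296.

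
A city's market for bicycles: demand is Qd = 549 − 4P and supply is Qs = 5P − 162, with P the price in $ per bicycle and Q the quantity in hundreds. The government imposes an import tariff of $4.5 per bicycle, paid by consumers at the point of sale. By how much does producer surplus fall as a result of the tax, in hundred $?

Before the tax: set 549 − 4P = 5P − 162 → P* = $79, Q* = 233.
With the tax collected from consumers, demand (in seller-price terms) shifts: Qd = 549 − 4(P + 4.5).
Solving gives Q = 223 with consumers paying $81.5 and sellers receiving $77 (the $4.5 wedge).
ΔPS is the trapezoid between Q = 223 and Q = 233 of height $2: ½ · (233 + 223) · 2 = $456.

Producer surplus falls by $456 hundred.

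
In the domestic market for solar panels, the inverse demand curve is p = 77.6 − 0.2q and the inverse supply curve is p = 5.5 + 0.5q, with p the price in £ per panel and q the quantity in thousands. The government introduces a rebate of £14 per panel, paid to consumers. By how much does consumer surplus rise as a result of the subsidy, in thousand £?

Consumer surplus rises by £452 thousand.

Inverting to q(p) form: qd = 388 − 5p; qs = 2p − 11.
Before the subsidy: set 388 − 5p = 2p − 11 → p* = £57, q* = 103.
With a per-unit subsidy paid to consumers, each effectively pays p − 14, so demand becomes qd = 388 − 5(p − 14).
Solving gives q = 123 with consumers paying £53 and suppliers receiving £67 (the £14 wedge).
ΔCS is the trapezoid between Q = 123 and Q = 103 of height £4: ½ · (103 + 123) · 4 = £452.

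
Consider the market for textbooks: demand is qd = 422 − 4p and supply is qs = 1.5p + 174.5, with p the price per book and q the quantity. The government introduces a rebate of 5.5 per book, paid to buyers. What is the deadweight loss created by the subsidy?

Deadweight loss = 16.5.

Without the subsidy, 422 − 4p = 1.5p + 174.5 gives 5.5p = 247.5, so p* = 45 and q* = 242.
With a per-unit subsidy paid to buyers, each effectively pays p − 5.5, so demand becomes qd = 422 − 4(p − 5.5).
New equilibrium: buyers pay 43.5, suppliers receive 49, q = 248. (Wedge: pb − ps = −5.5.)
Quantity rises by |ΔQ| = |242 − 248| = 6.
DWL = ½ · t · |ΔQ| = ½ · 5.5 · 6 = 16.5.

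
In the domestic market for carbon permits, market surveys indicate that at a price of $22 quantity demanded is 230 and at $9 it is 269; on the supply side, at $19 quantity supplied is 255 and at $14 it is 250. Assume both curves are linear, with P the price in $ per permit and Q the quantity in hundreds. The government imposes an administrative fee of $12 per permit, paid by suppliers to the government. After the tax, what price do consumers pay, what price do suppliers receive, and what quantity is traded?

Consumers pay $18; suppliers receive $6; quantity = 242.

Demand slope: (269 − 230)/(9 − 22) = -3, so Qd = 296 − 3P.
Supply slope: (250 − 255)/(14 − 19) = 1, so Qs = P + 236.
Before the tax: set 296 − 3P = P + 236 → P* = $15, Q* = 251.
With the tax collected from suppliers, supply shifts: Qs = (P − 12) + 236.
New equilibrium: consumers pay $18, suppliers receive $6, Q = 242. (Wedge: Pb − Ps = 12.)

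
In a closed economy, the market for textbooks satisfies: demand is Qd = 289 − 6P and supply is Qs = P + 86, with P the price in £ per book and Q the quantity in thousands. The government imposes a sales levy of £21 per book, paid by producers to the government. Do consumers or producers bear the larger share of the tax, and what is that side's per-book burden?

Producers bear the larger share: £18 per book.

Without the tax, 289 − 6P = P + 86 gives 7P = 203, so P* = £29 and Q* = 115.
With the tax collected from producers, supply shifts: Qs = (P − 21) + 86.
Solving gives Q = 97 with consumers paying £32 and producers receiving £11 (the £21 wedge).
Per-book burden: consumers £3, producers £18.
Producers take the larger share because supply is less price-elastic here (demand slope 6 vs supply slope 1).
The less price-elastic side of the market bears the larger share of a per-unit tax.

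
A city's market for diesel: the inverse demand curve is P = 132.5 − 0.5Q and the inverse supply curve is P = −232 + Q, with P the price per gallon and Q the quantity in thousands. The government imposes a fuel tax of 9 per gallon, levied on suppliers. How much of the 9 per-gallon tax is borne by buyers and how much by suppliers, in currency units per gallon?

Rewrite in direct form: Qd = 265 − 2P and Qs = P + 232.
Before the tax: set 265 − 2P = P + 232 → P* = 11, Q* = 243.
With the tax collected from suppliers, supply shifts: Qs = (P − 9) + 232.
New equilibrium: buyers pay 14, suppliers receive 5, Q = 237. (Wedge: Pb − Ps = 9.)
Burden on buyers: 3; on suppliers: 6. (They sum to 9.)
The less price-elastic side of the market bears the larger share of a per-unit tax.

Buyers bear 3 per gallon; suppliers bear 6 per gallon.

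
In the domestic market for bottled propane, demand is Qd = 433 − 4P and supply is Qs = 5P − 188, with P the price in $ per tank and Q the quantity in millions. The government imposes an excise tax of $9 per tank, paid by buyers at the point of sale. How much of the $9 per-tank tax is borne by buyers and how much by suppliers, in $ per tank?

Before the tax: set 433 − 4P = 5P − 188 → P* = $69, Q* = 157.
With the tax collected from buyers, demand (in seller-price terms) shifts: Qd = 433 − 4(P + 9).
New equilibrium: buyers pay $74, suppliers receive $65, Q = 137. (Wedge: Pb − Ps = 9.)
Burden on buyers: $5; on suppliers: $4. (They sum to $9.)

Buyers bear $5 per tank; suppliers bear $4 per tank.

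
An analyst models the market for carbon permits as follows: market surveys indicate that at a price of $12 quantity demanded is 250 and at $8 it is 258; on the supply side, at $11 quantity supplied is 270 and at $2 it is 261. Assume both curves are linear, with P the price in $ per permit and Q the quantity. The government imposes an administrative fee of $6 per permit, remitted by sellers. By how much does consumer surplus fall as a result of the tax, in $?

Demand slope: (258 − 250)/(8 − 12) = -2, so Qd = 274 − 2P.
Supply slope: (261 − 270)/(2 − 11) = 1, so Qs = P + 259.
Without the tax, 274 − 2P = P + 259 gives 3P = 15, so P* = $5 and Q* = 264.
With the tax collected from sellers, supply shifts: Qs = (P − 6) + 259.
New equilibrium: consumers pay $7, sellers receive $1, Q = 260. (Wedge: Pb − Ps = 6.)
ΔCS is the trapezoid between Q = 260 and Q = 264 of height $2: ½ · (264 + 260) · 2 = $524.

Consumer surplus falls by $524.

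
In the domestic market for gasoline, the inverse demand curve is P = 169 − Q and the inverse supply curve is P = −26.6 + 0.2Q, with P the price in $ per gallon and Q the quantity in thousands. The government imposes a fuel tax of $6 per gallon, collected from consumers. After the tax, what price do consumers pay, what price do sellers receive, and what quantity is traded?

Inverting to Q(P) form: Qd = 169 − P; Qs = 5P + 133.
Without the tax, 169 − P = 5P + 133 gives 6P = 36, so P* = $6 and Q* = 163.
With the tax collected from consumers, demand (in seller-price terms) shifts: Qd = 169 − (P + 6).
New equilibrium: consumers pay $11, sellers receive $5, Q = 158. (Wedge: Pb − Ps = 6.)
The less price-elastic side of the market bears the larger share of a per-unit tax.

Consumers pay $11; sellers receive $5; quantity = 158.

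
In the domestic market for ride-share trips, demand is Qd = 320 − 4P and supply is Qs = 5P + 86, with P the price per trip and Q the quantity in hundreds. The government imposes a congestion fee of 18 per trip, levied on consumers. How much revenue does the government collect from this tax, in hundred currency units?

Without the tax, 320 − 4P = 5P + 86 gives 9P = 234, so P* = 26 and Q* = 216.
With the tax collected from consumers, demand (in seller-price terms) shifts: Qd = 320 − 4(P + 18).
New equilibrium: consumers pay 36, suppliers receive 18, Q = 176. (Wedge: Pb − Ps = 18.)
Revenue = t · Q = 18 · 176 = 3168.

Tax revenue = 3168 hundred.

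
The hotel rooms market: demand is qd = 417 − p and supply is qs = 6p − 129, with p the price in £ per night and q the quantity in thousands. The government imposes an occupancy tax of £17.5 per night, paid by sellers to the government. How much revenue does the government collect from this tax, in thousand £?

Without the tax, 417 − p = 6p − 129 gives 7p = 546, so p* = £78 and q* = 339.
With the tax collected from sellers, supply shifts: qs = 6(p − 17.5) − 129.
Solving gives q = 324 with buyers paying £93 and sellers receiving £75.5 (the £17.5 wedge).
Revenue = t · Q = 17.5 · 324 = £5670.

Tax revenue = £5670 thousand.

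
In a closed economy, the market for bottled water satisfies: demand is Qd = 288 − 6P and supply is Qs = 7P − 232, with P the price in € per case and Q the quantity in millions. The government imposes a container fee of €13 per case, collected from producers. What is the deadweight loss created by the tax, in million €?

Without the tax, 288 − 6P = 7P − 232 gives 13P = 520, so P* = €40 and Q* = 48.
With the tax collected from producers, supply shifts: Qs = 7(P − 13) − 232.
New equilibrium: buyers pay €47, producers receive €34, Q = 6. (Wedge: Pb − Ps = 13.)
Quantity falls by |ΔQ| = |48 − 6| = 42.
DWL = ½ · t · |ΔQ| = ½ · 13 · 42 = €273.

Deadweight loss = €273 million.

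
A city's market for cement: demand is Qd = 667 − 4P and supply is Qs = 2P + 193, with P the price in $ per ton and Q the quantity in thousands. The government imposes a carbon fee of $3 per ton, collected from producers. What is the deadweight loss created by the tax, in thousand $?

Before the tax: set 667 − 4P = 2P + 193 → P* = $79, Q* = 351.
With the tax collected from producers, supply shifts: Qs = 2(P − 3) + 193.
Solving gives Q = 347 with buyers paying $80 and producers receiving $77 (the $3 wedge).
Quantity falls by |ΔQ| = |351 − 347| = 4.
DWL = ½ · t · |ΔQ| = ½ · 3 · 4 = $6.

Deadweight loss = $6 thousand.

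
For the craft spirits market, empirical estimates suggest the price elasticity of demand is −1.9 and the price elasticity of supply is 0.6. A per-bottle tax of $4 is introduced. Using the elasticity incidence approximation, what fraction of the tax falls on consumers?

Consumers' share ≈ 0.24.

Incidence ratio: consumers' share ≈ εs / (εs + |εd|) = 0.6 / (0.6 + 1.9) = 0.24.
Supply is the less elastic side, so consumers bear the smaller share.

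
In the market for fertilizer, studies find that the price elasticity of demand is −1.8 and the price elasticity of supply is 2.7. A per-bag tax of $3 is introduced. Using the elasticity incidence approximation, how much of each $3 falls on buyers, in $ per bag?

Incidence ratio: buyers' share ≈ εs / (εs + |εd|) = 2.7 / (2.7 + 1.8) = 0.6.
So buyers bear ≈ 0.6 × $3 = $1.8; producers bear $1.2.

Buyers bear ≈ $1.8 per bag.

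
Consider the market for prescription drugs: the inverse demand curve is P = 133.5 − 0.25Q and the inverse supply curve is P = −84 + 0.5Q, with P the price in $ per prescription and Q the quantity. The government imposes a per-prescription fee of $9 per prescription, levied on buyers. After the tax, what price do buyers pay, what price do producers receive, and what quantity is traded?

Rewrite in direct form: Qd = 534 − 4P and Qs = 2P + 168.
Without the tax, 534 − 4P = 2P + 168 gives 6P = 366, so P* = $61 and Q* = 290.
With the tax collected from buyers, demand (in seller-price terms) shifts: Qd = 534 − 4(P + 9).
New equilibrium: buyers pay $64, producers receive $55, Q = 278. (Wedge: Pb − Ps = 9.)
The less price-elastic side of the market bears the larger share of a per-unit tax.

Buyers pay $64; producers receive $55; quantity = 278.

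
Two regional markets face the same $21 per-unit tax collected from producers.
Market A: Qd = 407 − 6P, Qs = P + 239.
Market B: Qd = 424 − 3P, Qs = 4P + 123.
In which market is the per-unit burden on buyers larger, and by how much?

Market A: pre-tax P* = $24, Q* = 263; post-tax Q = 245; per-unit burden on buyers = $3.
Market B: pre-tax P* = $43, Q* = 295; post-tax Q = 259; per-unit burden on buyers = $12.
Difference: $3 vs $12 → market B is larger by $9.

Market B, by $9.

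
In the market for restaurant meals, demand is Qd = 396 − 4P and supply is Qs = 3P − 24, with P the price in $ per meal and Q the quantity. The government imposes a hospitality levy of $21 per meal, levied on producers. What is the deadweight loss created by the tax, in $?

Without the tax, 396 − 4P = 3P − 24 gives 7P = 420, so P* = $60 and Q* = 156.
With the tax collected from producers, supply shifts: Qs = 3(P − 21) − 24.
New equilibrium: consumers pay $69, producers receive $48, Q = 120. (Wedge: Pb − Ps = 21.)
Quantity falls by |ΔQ| = |156 − 120| = 36.
DWL = ½ · t · |ΔQ| = ½ · 21 · 36 = $378.

Deadweight loss = $378.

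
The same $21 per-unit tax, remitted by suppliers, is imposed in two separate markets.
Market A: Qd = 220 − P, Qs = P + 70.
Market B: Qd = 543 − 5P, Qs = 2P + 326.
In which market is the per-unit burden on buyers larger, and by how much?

Market A, by $4.5.

Market A: pre-tax P* = $75, Q* = 145; post-tax Q = 134.5; per-unit burden on buyers = $10.5.
Market B: pre-tax P* = $31, Q* = 388; post-tax Q = 358; per-unit burden on buyers = $6.
Difference: $10.5 vs $6 → market A is larger by $4.5.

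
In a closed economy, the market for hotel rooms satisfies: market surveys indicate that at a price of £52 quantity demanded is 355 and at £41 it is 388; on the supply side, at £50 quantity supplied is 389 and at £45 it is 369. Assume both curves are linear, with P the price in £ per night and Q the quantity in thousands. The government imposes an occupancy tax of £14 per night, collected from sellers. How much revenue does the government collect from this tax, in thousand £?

Demand slope: (388 − 355)/(41 − 52) = -3, so Qd = 511 − 3P.
Supply slope: (369 − 389)/(45 − 50) = 4, so Qs = 4P + 189.
Without the tax, 511 − 3P = 4P + 189 gives 7P = 322, so P* = £46 and Q* = 373.
With the tax collected from sellers, supply shifts: Qs = 4(P − 14) + 189.
New equilibrium: buyers pay £54, sellers receive £40, Q = 349. (Wedge: Pb − Ps = 14.)
Revenue = t · Q = 14 · 349 = £4886.

Tax revenue = £4886 thousand.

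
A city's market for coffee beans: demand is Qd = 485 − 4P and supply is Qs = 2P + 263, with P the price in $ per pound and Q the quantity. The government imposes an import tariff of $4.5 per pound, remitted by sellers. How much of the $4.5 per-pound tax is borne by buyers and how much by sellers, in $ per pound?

Buyers bear $1.5 per pound; sellers bear $3 per pound.

Without the tax, 485 − 4P = 2P + 263 gives 6P = 222, so P* = $37 and Q* = 337.
With the tax collected from sellers, supply shifts: Qs = 2(P − 4.5) + 263.
Solving gives Q = 331 with buyers paying $38.5 and sellers receiving $34 (the $4.5 wedge).
Burden on buyers: $1.5; on sellers: $3. (They sum to $4.5.)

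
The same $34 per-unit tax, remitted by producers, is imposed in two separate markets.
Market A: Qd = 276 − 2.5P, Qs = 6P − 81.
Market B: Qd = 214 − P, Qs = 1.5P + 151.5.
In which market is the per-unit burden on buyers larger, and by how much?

Market A: pre-tax P* = $42, Q* = 171; post-tax Q = 111; per-unit burden on buyers = $24.
Market B: pre-tax P* = $25, Q* = 189; post-tax Q = 168.6; per-unit burden on buyers = $20.4.
Difference: $24 vs $20.4 → market A is larger by $3.6.

Market A, by $3.6.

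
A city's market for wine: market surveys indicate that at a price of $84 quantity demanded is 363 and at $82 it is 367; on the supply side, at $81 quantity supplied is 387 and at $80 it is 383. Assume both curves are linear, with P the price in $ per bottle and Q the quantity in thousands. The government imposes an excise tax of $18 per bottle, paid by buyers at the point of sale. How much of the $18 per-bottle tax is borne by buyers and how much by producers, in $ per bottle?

Buyers bear $12 per bottle; producers bear $6 per bottle.

Demand slope: (367 − 363)/(82 − 84) = -2, so Qd = 531 − 2P.
Supply slope: (383 − 387)/(80 − 81) = 4, so Qs = 4P + 63.
Without the tax, 531 − 2P = 4P + 63 gives 6P = 468, so P* = $78 and Q* = 375.
With the tax collected from buyers, demand (in seller-price terms) shifts: Qd = 531 − 2(P + 18).
Solving gives Q = 351 with buyers paying $90 and producers receiving $72 (the $18 wedge).
Burden on buyers: $12; on producers: $6. (They sum to $18.)
The less price-elastic side of the market bears the larger share of a per-unit tax.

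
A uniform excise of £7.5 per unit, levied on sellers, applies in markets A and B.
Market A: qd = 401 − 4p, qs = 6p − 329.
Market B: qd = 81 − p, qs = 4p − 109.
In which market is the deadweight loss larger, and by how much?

Market A: pre-tax p* = £73, q* = 109; post-tax q = 91; deadweight loss = £67.5.
Market B: pre-tax p* = £38, q* = 43; post-tax q = 37; deadweight loss = £22.5.
Difference: £67.5 vs £22.5 → market A is larger by £45.

Market A, by £45.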